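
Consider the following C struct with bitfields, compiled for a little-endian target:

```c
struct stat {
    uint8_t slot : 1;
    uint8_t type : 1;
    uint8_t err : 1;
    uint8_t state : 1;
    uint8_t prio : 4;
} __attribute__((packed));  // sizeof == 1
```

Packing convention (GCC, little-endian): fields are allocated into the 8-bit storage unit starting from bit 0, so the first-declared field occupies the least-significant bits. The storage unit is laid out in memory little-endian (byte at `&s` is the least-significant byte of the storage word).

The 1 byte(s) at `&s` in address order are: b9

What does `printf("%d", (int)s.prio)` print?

11

[0]=0xb9 (little-endian) → word 0xb9
slot:1 @ bit 0 → (0xb9>>0)&0x1 = 0x1
type:1 @ bit 1 → (0xb9>>1)&0x1 = 0x0
err:1 @ bit 2 → (0xb9>>2)&0x1 = 0x0
state:1 @ bit 3 → (0xb9>>3)&0x1 = 0x1
prio:4 @ bit 4 → (0xb9>>4)&0xf = 0xb  ←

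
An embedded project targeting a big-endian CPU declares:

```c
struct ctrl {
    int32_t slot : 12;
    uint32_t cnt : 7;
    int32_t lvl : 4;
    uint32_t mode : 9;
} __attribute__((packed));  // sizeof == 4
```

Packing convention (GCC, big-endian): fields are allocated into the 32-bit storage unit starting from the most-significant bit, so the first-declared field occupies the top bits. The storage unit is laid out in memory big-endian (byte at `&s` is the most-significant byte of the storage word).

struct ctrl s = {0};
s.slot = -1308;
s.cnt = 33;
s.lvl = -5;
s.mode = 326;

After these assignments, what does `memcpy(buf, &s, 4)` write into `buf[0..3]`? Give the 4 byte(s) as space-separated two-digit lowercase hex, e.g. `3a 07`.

slot:12 = -1308 → 0xae4 << 20 → word 0xae400000
cnt:7 = 33 → 0x21 << 13 → word 0xae442000
lvl:4 = -5 → 0xb << 9 → word 0xae443600
mode:9 = 326 → 0x146 << 0 → word 0xae443746
word = 0xae443746 → big-endian bytes:
  [0]=0xae  [1]=0x44  [2]=0x37  [3]=0x46

ae 44 37 46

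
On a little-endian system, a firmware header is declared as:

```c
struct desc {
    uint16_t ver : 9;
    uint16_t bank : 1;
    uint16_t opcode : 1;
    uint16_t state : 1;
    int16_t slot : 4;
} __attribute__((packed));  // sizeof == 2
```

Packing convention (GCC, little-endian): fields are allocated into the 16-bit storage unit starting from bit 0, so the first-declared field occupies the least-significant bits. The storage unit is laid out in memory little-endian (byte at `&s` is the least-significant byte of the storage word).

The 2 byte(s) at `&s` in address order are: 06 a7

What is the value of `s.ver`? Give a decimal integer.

[0]=0x06 [1]=0xa7 (little-endian) → word 0xa706
ver:9 @ bit 0 → (0xa706>>0)&0x1ff = 0x106  ←
bank:1 @ bit 9 → (0xa706>>9)&0x1 = 0x1
opcode:1 @ bit 10 → (0xa706>>10)&0x1 = 0x1
state:1 @ bit 11 → (0xa706>>11)&0x1 = 0x0
slot:4 @ bit 12 → (0xa706>>12)&0xf = 0xa

262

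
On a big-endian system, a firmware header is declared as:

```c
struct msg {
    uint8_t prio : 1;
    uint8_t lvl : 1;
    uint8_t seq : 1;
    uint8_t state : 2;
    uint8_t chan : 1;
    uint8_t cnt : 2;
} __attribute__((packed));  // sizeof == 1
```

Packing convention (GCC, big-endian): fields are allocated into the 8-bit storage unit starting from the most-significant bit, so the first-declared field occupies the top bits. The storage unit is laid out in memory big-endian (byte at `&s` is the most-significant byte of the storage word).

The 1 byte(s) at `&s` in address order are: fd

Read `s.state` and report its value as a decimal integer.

3

[0]=0xfd (big-endian) → word 0xfd
prio:1 @ bit 7 → (0xfd>>7)&0x1 = 0x1
lvl:1 @ bit 6 → (0xfd>>6)&0x1 = 0x1
seq:1 @ bit 5 → (0xfd>>5)&0x1 = 0x1
state:2 @ bit 3 → (0xfd>>3)&0x3 = 0x3  ←
chan:1 @ bit 2 → (0xfd>>2)&0x1 = 0x1
cnt:2 @ bit 0 → (0xfd>>0)&0x3 = 0x1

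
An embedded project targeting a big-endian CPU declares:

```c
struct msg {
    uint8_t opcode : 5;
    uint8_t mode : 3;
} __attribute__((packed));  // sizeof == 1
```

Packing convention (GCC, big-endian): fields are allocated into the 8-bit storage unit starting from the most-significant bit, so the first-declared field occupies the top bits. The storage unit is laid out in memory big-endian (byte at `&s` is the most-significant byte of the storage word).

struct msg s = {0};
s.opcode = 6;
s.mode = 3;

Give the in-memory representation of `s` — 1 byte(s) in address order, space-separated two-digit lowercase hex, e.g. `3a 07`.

[3+:5] opcode=6 & 0x1f = 0x6; word=0x30
[0+:3] mode=3 & 0x7 = 0x3; word=0x33
word = 0x33 → big-endian bytes:
  [0]=0x33

33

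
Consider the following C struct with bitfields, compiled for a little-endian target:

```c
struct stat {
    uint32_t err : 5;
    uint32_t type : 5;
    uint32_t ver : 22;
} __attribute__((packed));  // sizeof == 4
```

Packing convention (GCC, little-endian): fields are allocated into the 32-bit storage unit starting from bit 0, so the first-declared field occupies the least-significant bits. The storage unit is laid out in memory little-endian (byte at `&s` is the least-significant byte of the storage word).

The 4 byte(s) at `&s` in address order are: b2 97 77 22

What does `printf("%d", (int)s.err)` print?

18

[0]=0xb2 [1]=0x97 [2]=0x77 [3]=0x22 (little-endian) → word 0x227797b2
err [0+:5] = (word>>0) & 0x1f = 18  ←
type [5+:5] = (word>>5) & 0x1f = 29
ver [10+:22] = (word>>10) & 0x3fffff = 564709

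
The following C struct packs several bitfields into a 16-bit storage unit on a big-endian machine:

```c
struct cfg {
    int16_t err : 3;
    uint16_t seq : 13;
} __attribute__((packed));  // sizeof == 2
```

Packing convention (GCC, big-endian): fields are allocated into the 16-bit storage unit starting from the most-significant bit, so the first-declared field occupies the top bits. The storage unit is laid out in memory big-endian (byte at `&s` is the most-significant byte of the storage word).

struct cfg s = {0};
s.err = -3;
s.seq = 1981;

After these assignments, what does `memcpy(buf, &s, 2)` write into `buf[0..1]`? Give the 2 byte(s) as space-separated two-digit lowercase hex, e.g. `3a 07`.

a7 bd

[13+:3] err=-3 & 0x7 = 0x5; word=0xa000
[0+:13] seq=1981 & 0x1fff = 0x7bd; word=0xa7bd
word = 0xa7bd → big-endian bytes:
  [0]=0xa7  [1]=0xbd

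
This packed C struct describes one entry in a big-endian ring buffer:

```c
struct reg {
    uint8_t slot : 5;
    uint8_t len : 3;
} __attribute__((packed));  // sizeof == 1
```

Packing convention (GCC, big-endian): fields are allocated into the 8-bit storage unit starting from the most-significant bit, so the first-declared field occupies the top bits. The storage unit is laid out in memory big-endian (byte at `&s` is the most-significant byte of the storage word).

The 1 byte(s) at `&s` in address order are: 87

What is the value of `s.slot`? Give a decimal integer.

[0]=0x87 (big-endian) → word 0x87
slot:5 @ bit 3 → (0x87>>3)&0x1f = 0x10  ←
len:3 @ bit 0 → (0x87>>0)&0x7 = 0x7

16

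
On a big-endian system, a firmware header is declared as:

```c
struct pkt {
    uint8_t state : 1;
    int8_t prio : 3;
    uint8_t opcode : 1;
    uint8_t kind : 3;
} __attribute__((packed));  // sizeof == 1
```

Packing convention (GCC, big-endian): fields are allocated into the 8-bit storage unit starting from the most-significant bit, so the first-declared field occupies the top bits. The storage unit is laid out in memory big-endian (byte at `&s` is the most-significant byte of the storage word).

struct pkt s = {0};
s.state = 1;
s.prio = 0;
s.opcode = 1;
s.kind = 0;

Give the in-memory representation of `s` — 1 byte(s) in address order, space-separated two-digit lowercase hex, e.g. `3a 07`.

88

[7+:1] state=1 & 0x1 = 0x1; word=0x80
[4+:3] prio=0 & 0x7 = 0x0; word=0x80
[3+:1] opcode=1 & 0x1 = 0x1; word=0x88
[0+:3] kind=0 & 0x7 = 0x0; word=0x88
word = 0x88 → big-endian bytes:
  [0]=0x88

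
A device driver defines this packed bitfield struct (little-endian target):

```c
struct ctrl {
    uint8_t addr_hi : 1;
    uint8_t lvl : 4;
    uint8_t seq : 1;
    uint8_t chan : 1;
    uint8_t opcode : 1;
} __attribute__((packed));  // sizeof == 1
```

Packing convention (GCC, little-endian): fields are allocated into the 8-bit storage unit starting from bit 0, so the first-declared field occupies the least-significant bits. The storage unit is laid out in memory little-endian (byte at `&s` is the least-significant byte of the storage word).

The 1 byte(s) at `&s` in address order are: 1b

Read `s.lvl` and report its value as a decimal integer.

13

[0]=0x1b (little-endian) → word 0x1b
addr_hi [0+:1] = (word>>0) & 0x1 = 1
lvl [1+:4] = (word>>1) & 0xf = 13  ←
seq [5+:1] = (word>>5) & 0x1 = 0
chan [6+:1] = (word>>6) & 0x1 = 0
opcode [7+:1] = (word>>7) & 0x1 = 0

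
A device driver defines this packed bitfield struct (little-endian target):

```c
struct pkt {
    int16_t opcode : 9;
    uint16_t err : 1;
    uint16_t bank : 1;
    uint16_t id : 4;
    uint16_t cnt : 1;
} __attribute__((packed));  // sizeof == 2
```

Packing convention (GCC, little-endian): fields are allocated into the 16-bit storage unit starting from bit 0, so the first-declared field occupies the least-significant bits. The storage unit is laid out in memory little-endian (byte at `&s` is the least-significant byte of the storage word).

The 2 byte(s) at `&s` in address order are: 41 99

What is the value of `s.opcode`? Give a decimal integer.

[0]=0x41 [1]=0x99 (little-endian) → word 0x9941
opcode [0+:9] = (word>>0) & 0x1ff = 321  ←
err [9+:1] = (word>>9) & 0x1 = 0
bank [10+:1] = (word>>10) & 0x1 = 0
id [11+:4] = (word>>11) & 0xf = 3
cnt [15+:1] = (word>>15) & 0x1 = 1
opcode signed 9b, MSB=1: 321 - 512 = -191

-191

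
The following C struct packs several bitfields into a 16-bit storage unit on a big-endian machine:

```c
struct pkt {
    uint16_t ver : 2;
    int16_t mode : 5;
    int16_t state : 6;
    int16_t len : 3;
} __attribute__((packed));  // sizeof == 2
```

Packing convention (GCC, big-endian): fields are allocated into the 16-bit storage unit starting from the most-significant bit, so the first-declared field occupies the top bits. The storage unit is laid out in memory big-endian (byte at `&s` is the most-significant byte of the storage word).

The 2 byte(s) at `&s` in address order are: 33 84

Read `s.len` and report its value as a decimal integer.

-4

[0]=0x33 [1]=0x84 (big-endian) → word 0x3384
ver [14+:2] = (word>>14) & 0x3 = 0
mode [9+:5] = (word>>9) & 0x1f = 25
state [3+:6] = (word>>3) & 0x3f = 48
len [0+:3] = (word>>0) & 0x7 = 4  ←
len signed 3b, MSB=1: 4 - 8 = -4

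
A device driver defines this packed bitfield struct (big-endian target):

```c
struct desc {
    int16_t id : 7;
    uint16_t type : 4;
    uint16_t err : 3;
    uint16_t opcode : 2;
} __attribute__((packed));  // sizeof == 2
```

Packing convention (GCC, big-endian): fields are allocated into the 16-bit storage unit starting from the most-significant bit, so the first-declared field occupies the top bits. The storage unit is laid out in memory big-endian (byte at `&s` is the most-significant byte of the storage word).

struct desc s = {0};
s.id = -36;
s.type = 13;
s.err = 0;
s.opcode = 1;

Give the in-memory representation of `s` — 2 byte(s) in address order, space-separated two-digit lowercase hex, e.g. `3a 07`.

[9+:7] id=-36 & 0x7f = 0x5c; word=0xb800
[5+:4] type=13 & 0xf = 0xd; word=0xb9a0
[2+:3] err=0 & 0x7 = 0x0; word=0xb9a0
[0+:2] opcode=1 & 0x3 = 0x1; word=0xb9a1
word = 0xb9a1 → big-endian bytes:
  [0]=0xb9  [1]=0xa1

b9 a1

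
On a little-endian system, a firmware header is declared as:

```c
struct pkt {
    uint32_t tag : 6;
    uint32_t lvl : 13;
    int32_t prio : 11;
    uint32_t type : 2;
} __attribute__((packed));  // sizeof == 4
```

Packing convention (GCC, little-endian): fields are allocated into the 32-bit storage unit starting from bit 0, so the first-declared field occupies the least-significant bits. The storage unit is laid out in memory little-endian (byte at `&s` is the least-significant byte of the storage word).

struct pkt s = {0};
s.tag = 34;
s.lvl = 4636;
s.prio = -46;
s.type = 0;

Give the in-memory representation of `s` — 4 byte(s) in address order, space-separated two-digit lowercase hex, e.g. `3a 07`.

tag:6 = 34 → 0x22 << 0 → word 0x00000022
lvl:13 = 4636 → 0x121c << 6 → word 0x00048722
prio:11 = -46 → 0x7d2 << 19 → word 0x3e948722
type:2 = 0 → 0x0 << 30 → word 0x3e948722
word = 0x3e948722 → little-endian bytes:
  [0]=0x22  [1]=0x87  [2]=0x94  [3]=0x3e

22 87 94 3e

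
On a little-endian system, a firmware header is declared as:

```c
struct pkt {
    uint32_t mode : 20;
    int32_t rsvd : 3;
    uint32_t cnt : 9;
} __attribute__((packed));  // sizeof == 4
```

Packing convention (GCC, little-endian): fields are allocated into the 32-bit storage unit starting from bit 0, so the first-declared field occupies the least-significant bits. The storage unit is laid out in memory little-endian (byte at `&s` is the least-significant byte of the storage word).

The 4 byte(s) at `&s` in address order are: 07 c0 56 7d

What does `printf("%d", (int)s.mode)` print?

[0]=0x07 [1]=0xc0 [2]=0x56 [3]=0x7d (little-endian) → word 0x7d56c007
mode:20 @ bit 0 → (0x7d56c007>>0)&0xfffff = 0x6c007  ←
rsvd:3 @ bit 20 → (0x7d56c007>>20)&0x7 = 0x5
cnt:9 @ bit 23 → (0x7d56c007>>23)&0x1ff = 0xfa

442375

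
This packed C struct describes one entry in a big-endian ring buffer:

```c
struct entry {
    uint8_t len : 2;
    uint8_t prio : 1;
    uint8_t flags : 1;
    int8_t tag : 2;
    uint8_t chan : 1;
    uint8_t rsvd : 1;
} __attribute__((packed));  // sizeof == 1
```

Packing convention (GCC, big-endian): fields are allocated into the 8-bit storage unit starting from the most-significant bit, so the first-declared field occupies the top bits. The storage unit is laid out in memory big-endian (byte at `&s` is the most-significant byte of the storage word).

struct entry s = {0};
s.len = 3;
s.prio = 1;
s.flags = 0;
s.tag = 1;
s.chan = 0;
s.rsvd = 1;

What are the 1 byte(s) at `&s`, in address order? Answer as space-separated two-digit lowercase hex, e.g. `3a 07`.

len (2b) val=3 bits=0x3 at bit 6: 0xc0
prio (1b) val=1 bits=0x1 at bit 5: 0xe0
flags (1b) val=0 bits=0x0 at bit 4: 0xe0
tag (2b) val=1 bits=0x1 at bit 2: 0xe4
chan (1b) val=0 bits=0x0 at bit 1: 0xe4
rsvd (1b) val=1 bits=0x1 at bit 0: 0xe5
word = 0xe5 → big-endian bytes:
  [0]=0xe5

e5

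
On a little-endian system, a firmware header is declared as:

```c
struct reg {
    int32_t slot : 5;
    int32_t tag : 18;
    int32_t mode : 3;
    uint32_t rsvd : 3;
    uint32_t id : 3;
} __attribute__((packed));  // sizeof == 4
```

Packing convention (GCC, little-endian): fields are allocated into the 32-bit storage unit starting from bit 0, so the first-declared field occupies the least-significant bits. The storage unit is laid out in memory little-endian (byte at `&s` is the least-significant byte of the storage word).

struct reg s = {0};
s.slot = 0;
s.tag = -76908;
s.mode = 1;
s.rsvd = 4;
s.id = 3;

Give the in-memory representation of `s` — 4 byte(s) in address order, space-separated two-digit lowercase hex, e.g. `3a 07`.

slot:5 = 0 → 0x0 << 0 → word 0x00000000
tag:18 = -76908 → 0x2d394 << 5 → word 0x005a7280
mode:3 = 1 → 0x1 << 23 → word 0x00da7280
rsvd:3 = 4 → 0x4 << 26 → word 0x10da7280
id:3 = 3 → 0x3 << 29 → word 0x70da7280
word = 0x70da7280 → little-endian bytes:
  [0]=0x80  [1]=0x72  [2]=0xda  [3]=0x70

80 72 da 70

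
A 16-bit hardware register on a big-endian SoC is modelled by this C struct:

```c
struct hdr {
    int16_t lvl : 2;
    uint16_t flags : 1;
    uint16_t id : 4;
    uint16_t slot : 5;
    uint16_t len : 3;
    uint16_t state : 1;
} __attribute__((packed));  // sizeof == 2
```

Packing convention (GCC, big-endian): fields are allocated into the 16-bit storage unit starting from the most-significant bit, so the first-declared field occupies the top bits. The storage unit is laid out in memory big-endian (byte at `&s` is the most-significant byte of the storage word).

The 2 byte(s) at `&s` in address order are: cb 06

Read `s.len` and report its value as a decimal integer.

[0]=0xcb [1]=0x06 (big-endian) → word 0xcb06
lvl:2 @ bit 14 → (0xcb06>>14)&0x3 = 0x3
flags:1 @ bit 13 → (0xcb06>>13)&0x1 = 0x0
id:4 @ bit 9 → (0xcb06>>9)&0xf = 0x5
slot:5 @ bit 4 → (0xcb06>>4)&0x1f = 0x10
len:3 @ bit 1 → (0xcb06>>1)&0x7 = 0x3  ←
state:1 @ bit 0 → (0xcb06>>0)&0x1 = 0x0

3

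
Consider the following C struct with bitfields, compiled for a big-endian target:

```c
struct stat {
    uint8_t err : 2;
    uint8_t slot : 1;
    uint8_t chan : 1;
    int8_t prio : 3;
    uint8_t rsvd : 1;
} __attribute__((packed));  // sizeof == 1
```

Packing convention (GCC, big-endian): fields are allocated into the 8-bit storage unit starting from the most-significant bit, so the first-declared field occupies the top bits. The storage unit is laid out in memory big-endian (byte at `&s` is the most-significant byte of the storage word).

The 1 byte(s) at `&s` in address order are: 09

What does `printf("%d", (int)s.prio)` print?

[0]=0x09 (big-endian) → word 0x09
err:2 @ bit 6 → (0x09>>6)&0x3 = 0x0
slot:1 @ bit 5 → (0x09>>5)&0x1 = 0x0
chan:1 @ bit 4 → (0x09>>4)&0x1 = 0x0
prio:3 @ bit 1 → (0x09>>1)&0x7 = 0x4  ←
rsvd:1 @ bit 0 → (0x09>>0)&0x1 = 0x1
prio signed 3b, MSB=1: 4 - 8 = -4

-4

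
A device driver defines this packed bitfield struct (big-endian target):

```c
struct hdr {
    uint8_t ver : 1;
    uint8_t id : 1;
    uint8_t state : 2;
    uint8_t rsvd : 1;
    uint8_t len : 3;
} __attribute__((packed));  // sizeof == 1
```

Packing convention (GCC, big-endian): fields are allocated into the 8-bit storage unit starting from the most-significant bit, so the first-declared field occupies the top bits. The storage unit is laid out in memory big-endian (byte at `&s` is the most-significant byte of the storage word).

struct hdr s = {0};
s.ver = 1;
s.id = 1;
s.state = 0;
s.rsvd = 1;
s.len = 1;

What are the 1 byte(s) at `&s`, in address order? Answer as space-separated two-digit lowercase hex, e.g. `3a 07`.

ver:1 = 1 → 0x1 << 7 → word 0x80
id:1 = 1 → 0x1 << 6 → word 0xc0
state:2 = 0 → 0x0 << 4 → word 0xc0
rsvd:1 = 1 → 0x1 << 3 → word 0xc8
len:3 = 1 → 0x1 << 0 → word 0xc9
word = 0xc9 → big-endian bytes:
  [0]=0xc9

c9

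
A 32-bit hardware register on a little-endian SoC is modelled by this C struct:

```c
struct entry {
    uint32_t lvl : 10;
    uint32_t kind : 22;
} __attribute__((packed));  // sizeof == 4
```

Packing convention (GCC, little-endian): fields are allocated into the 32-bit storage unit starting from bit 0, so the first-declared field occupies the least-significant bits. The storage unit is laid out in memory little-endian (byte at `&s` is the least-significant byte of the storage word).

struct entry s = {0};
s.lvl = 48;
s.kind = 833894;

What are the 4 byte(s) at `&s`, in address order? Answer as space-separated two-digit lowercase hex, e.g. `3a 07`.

30 98 e5 32

[0+:10] lvl=48 & 0x3ff = 0x30; word=0x00000030
[10+:22] kind=833894 & 0x3fffff = 0xcb966; word=0x32e59830
word = 0x32e59830 → little-endian bytes:
  [0]=0x30  [1]=0x98  [2]=0xe5  [3]=0x32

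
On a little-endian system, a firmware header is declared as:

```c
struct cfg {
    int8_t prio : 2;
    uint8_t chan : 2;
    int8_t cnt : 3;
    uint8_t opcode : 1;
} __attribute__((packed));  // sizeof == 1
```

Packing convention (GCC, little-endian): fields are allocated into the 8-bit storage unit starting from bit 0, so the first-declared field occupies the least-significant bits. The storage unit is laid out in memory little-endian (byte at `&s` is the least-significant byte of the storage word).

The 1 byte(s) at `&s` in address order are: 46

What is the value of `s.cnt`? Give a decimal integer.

[0]=0x46 (little-endian) → word 0x46
prio [0+:2] = (word>>0) & 0x3 = 2
chan [2+:2] = (word>>2) & 0x3 = 1
cnt [4+:3] = (word>>4) & 0x7 = 4  ←
opcode [7+:1] = (word>>7) & 0x1 = 0
cnt signed 3b, MSB=1: 4 - 8 = -4

-4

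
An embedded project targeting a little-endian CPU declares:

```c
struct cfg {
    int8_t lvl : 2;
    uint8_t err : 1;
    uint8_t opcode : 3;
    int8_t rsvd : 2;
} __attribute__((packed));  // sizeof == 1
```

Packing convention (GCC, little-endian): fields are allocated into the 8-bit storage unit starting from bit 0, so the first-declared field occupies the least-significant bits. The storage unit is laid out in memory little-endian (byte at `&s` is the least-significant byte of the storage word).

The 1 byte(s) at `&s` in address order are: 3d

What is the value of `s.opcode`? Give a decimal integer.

[0]=0x3d (little-endian) → word 0x3d
lvl [0+:2] = (word>>0) & 0x3 = 1
err [2+:1] = (word>>2) & 0x1 = 1
opcode [3+:3] = (word>>3) & 0x7 = 7  ←
rsvd [6+:2] = (word>>6) & 0x3 = 0

7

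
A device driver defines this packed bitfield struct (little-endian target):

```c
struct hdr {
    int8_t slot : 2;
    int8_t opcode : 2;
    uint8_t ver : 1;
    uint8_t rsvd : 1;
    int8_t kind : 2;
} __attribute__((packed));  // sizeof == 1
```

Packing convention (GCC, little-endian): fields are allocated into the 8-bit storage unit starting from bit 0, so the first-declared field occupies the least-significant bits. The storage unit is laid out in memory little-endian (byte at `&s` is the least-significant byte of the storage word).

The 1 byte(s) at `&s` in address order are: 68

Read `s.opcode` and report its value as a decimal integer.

-2

[0]=0x68 (little-endian) → word 0x68
slot:2 @ bit 0 → (0x68>>0)&0x3 = 0x0
opcode:2 @ bit 2 → (0x68>>2)&0x3 = 0x2  ←
ver:1 @ bit 4 → (0x68>>4)&0x1 = 0x0
rsvd:1 @ bit 5 → (0x68>>5)&0x1 = 0x1
kind:2 @ bit 6 → (0x68>>6)&0x3 = 0x1
opcode signed 2b, MSB=1: 2 - 4 = -2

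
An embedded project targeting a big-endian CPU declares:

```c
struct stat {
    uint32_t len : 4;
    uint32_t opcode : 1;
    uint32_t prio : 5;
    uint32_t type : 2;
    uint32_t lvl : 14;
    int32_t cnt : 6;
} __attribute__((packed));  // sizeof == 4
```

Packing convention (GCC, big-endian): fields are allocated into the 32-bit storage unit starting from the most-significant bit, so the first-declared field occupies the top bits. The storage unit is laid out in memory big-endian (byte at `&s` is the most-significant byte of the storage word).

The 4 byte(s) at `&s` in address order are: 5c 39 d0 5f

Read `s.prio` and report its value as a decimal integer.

16

[0]=0x5c [1]=0x39 [2]=0xd0 [3]=0x5f (big-endian) → word 0x5c39d05f
len [28+:4] = (word>>28) & 0xf = 5
opcode [27+:1] = (word>>27) & 0x1 = 1
prio [22+:5] = (word>>22) & 0x1f = 16  ←
type [20+:2] = (word>>20) & 0x3 = 3
lvl [6+:14] = (word>>6) & 0x3fff = 10049
cnt [0+:6] = (word>>0) & 0x3f = 31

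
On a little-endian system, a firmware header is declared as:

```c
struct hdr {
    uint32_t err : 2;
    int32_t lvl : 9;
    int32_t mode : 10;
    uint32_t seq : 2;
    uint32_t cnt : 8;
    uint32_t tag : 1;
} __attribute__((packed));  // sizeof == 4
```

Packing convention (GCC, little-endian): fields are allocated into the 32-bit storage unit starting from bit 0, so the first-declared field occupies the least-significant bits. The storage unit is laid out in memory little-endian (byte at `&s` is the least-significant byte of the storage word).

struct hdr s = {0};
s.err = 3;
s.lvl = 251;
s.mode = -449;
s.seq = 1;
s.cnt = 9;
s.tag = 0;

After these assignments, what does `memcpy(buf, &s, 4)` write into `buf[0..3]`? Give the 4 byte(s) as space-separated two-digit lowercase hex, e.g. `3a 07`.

err (2b) val=3 bits=0x3 at bit 0: 0x00000003
lvl (9b) val=251 bits=0xfb at bit 2: 0x000003ef
mode (10b) val=-449 bits=0x23f at bit 11: 0x0011fbef
seq (2b) val=1 bits=0x1 at bit 21: 0x0031fbef
cnt (8b) val=9 bits=0x9 at bit 23: 0x04b1fbef
tag (1b) val=0 bits=0x0 at bit 31: 0x04b1fbef
word = 0x04b1fbef → little-endian bytes:
  [0]=0xef  [1]=0xfb  [2]=0xb1  [3]=0x04

ef fb b1 04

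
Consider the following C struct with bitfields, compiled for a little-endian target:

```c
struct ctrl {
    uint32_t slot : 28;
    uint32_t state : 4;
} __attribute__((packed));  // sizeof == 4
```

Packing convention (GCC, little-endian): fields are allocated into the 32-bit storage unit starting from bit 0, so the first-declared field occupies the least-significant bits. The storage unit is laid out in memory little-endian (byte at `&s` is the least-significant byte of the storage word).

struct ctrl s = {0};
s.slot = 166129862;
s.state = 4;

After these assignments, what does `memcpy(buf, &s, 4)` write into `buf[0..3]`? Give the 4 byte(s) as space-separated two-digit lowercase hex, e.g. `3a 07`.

slot:28 = 166129862 → 0x9e6f0c6 << 0 → word 0x09e6f0c6
state:4 = 4 → 0x4 << 28 → word 0x49e6f0c6
word = 0x49e6f0c6 → little-endian bytes:
  [0]=0xc6  [1]=0xf0  [2]=0xe6  [3]=0x49

c6 f0 e6 49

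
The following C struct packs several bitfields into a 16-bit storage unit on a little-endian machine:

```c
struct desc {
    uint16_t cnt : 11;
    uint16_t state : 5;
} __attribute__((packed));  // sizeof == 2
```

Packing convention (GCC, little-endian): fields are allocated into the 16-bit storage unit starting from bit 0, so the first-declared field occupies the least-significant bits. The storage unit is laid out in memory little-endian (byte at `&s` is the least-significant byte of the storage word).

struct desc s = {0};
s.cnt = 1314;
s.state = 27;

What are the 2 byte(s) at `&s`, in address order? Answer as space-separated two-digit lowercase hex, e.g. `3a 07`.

cnt:11 = 1314 → 0x522 << 0 → word 0x0522
state:5 = 27 → 0x1b << 11 → word 0xdd22
word = 0xdd22 → little-endian bytes:
  [0]=0x22  [1]=0xdd

22 dd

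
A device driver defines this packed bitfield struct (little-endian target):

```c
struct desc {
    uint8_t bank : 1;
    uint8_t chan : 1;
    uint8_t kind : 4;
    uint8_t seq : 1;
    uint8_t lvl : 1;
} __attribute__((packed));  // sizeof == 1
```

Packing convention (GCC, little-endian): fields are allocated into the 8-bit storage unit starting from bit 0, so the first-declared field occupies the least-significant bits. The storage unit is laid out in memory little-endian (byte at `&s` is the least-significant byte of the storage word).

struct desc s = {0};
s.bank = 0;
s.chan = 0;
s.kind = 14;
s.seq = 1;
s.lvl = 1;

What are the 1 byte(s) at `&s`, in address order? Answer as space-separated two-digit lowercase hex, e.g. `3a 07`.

bank:1 = 0 → 0x0 << 0 → word 0x00
chan:1 = 0 → 0x0 << 1 → word 0x00
kind:4 = 14 → 0xe << 2 → word 0x38
seq:1 = 1 → 0x1 << 6 → word 0x78
lvl:1 = 1 → 0x1 << 7 → word 0xf8
word = 0xf8 → little-endian bytes:
  [0]=0xf8

f8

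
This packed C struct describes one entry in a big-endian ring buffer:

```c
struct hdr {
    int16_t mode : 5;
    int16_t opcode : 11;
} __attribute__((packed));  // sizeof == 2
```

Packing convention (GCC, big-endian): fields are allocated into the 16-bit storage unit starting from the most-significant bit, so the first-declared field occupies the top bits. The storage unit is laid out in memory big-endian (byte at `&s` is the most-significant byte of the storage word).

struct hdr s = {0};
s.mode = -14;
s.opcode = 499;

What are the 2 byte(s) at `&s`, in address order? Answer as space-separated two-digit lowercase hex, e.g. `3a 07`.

91 f3

[11+:5] mode=-14 & 0x1f = 0x12; word=0x9000
[0+:11] opcode=499 & 0x7ff = 0x1f3; word=0x91f3
word = 0x91f3 → big-endian bytes:
  [0]=0x91  [1]=0xf3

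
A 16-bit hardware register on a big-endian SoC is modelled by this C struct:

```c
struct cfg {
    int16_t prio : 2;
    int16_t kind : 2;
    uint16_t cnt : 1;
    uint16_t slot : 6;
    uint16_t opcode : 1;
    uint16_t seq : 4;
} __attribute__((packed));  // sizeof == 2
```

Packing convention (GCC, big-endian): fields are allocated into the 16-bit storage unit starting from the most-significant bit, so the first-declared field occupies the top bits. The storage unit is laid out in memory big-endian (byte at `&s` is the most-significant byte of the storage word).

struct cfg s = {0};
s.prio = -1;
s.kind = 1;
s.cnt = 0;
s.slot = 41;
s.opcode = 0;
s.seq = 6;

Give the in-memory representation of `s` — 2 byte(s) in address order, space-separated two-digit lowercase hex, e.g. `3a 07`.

prio (2b) val=-1 bits=0x3 at bit 14: 0xc000
kind (2b) val=1 bits=0x1 at bit 12: 0xd000
cnt (1b) val=0 bits=0x0 at bit 11: 0xd000
slot (6b) val=41 bits=0x29 at bit 5: 0xd520
opcode (1b) val=0 bits=0x0 at bit 4: 0xd520
seq (4b) val=6 bits=0x6 at bit 0: 0xd526
word = 0xd526 → big-endian bytes:
  [0]=0xd5  [1]=0x26

d5 26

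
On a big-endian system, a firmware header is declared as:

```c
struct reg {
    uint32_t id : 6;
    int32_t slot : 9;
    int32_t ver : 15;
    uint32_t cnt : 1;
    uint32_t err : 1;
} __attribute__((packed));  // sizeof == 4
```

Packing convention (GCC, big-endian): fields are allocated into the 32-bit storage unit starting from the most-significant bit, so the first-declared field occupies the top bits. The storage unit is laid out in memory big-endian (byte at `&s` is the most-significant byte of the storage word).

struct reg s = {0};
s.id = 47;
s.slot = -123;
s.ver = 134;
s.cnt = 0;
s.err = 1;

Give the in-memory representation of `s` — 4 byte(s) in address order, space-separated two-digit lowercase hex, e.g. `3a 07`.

bf 0a 02 19

id (6b) val=47 bits=0x2f at bit 26: 0xbc000000
slot (9b) val=-123 bits=0x185 at bit 17: 0xbf0a0000
ver (15b) val=134 bits=0x86 at bit 2: 0xbf0a0218
cnt (1b) val=0 bits=0x0 at bit 1: 0xbf0a0218
err (1b) val=1 bits=0x1 at bit 0: 0xbf0a0219
word = 0xbf0a0219 → big-endian bytes:
  [0]=0xbf  [1]=0x0a  [2]=0x02  [3]=0x19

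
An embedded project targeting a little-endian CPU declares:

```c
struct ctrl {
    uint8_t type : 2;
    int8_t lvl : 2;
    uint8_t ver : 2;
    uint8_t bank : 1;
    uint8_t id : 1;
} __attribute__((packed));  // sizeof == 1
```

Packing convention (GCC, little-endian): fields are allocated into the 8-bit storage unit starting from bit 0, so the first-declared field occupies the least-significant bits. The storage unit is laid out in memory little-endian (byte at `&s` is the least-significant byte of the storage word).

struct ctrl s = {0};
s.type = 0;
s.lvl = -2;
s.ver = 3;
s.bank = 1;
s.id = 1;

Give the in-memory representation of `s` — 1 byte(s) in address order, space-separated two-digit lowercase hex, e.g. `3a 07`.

type:2 = 0 → 0x0 << 0 → word 0x00
lvl:2 = -2 → 0x2 << 2 → word 0x08
ver:2 = 3 → 0x3 << 4 → word 0x38
bank:1 = 1 → 0x1 << 6 → word 0x78
id:1 = 1 → 0x1 << 7 → word 0xf8
word = 0xf8 → little-endian bytes:
  [0]=0xf8

f8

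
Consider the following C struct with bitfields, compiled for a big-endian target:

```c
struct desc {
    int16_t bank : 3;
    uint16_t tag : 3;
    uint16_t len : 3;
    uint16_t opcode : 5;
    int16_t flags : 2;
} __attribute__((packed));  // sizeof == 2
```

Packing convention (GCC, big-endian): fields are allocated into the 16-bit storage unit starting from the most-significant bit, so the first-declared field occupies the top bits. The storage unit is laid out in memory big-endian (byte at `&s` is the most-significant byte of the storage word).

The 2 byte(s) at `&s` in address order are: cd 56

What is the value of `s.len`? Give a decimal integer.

[0]=0xcd [1]=0x56 (big-endian) → word 0xcd56
bank:3 @ bit 13 → (0xcd56>>13)&0x7 = 0x6
tag:3 @ bit 10 → (0xcd56>>10)&0x7 = 0x3
len:3 @ bit 7 → (0xcd56>>7)&0x7 = 0x2  ←
opcode:5 @ bit 2 → (0xcd56>>2)&0x1f = 0x15
flags:2 @ bit 0 → (0xcd56>>0)&0x3 = 0x2

2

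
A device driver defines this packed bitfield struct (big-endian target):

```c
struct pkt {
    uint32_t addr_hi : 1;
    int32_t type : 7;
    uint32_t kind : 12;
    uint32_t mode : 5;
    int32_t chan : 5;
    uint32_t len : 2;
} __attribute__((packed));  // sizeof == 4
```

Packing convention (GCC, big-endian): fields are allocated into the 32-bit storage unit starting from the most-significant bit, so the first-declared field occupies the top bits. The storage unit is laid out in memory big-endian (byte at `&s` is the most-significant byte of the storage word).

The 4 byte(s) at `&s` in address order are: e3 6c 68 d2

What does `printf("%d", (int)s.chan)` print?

-12

[0]=0xe3 [1]=0x6c [2]=0x68 [3]=0xd2 (big-endian) → word 0xe36c68d2
addr_hi [31+:1] = (word>>31) & 0x1 = 1
type [24+:7] = (word>>24) & 0x7f = 99
kind [12+:12] = (word>>12) & 0xfff = 1734
mode [7+:5] = (word>>7) & 0x1f = 17
chan [2+:5] = (word>>2) & 0x1f = 20  ←
len [0+:2] = (word>>0) & 0x3 = 2
chan signed 5b, MSB=1: 20 - 32 = -12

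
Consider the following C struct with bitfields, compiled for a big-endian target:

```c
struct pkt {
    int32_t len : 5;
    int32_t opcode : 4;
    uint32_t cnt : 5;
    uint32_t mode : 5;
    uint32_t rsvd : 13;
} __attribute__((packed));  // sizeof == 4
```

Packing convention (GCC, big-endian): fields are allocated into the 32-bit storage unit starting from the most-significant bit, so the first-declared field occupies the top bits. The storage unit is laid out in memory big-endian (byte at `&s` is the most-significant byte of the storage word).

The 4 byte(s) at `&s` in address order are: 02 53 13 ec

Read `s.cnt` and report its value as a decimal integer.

[0]=0x02 [1]=0x53 [2]=0x13 [3]=0xec (big-endian) → word 0x025313ec
len:5 @ bit 27 → (0x025313ec>>27)&0x1f = 0x0
opcode:4 @ bit 23 → (0x025313ec>>23)&0xf = 0x4
cnt:5 @ bit 18 → (0x025313ec>>18)&0x1f = 0x14  ←
mode:5 @ bit 13 → (0x025313ec>>13)&0x1f = 0x18
rsvd:13 @ bit 0 → (0x025313ec>>0)&0x1fff = 0x13ec

20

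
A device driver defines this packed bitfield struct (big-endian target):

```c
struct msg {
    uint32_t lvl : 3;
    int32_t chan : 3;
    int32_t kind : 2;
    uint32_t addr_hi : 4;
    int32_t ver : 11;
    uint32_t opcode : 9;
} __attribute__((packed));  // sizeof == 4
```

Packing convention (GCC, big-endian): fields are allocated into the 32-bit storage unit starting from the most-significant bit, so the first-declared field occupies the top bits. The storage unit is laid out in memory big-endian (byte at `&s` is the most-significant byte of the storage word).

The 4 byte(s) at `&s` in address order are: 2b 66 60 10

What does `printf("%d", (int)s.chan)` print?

[0]=0x2b [1]=0x66 [2]=0x60 [3]=0x10 (big-endian) → word 0x2b666010
lvl:3 @ bit 29 → (0x2b666010>>29)&0x7 = 0x1
chan:3 @ bit 26 → (0x2b666010>>26)&0x7 = 0x2  ←
kind:2 @ bit 24 → (0x2b666010>>24)&0x3 = 0x3
addr_hi:4 @ bit 20 → (0x2b666010>>20)&0xf = 0x6
ver:11 @ bit 9 → (0x2b666010>>9)&0x7ff = 0x330
opcode:9 @ bit 0 → (0x2b666010>>0)&0x1ff = 0x10
chan signed 3b, MSB=0: value = 2

2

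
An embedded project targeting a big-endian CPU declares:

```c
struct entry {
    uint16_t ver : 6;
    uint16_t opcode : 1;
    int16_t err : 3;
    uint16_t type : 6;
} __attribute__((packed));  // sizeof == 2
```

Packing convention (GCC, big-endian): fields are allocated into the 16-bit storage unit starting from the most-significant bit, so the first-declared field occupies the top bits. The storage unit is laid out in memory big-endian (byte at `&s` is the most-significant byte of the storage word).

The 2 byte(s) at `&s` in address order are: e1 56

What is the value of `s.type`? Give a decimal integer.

22

[0]=0xe1 [1]=0x56 (big-endian) → word 0xe156
ver:6 @ bit 10 → (0xe156>>10)&0x3f = 0x38
opcode:1 @ bit 9 → (0xe156>>9)&0x1 = 0x0
err:3 @ bit 6 → (0xe156>>6)&0x7 = 0x5
type:6 @ bit 0 → (0xe156>>0)&0x3f = 0x16  ←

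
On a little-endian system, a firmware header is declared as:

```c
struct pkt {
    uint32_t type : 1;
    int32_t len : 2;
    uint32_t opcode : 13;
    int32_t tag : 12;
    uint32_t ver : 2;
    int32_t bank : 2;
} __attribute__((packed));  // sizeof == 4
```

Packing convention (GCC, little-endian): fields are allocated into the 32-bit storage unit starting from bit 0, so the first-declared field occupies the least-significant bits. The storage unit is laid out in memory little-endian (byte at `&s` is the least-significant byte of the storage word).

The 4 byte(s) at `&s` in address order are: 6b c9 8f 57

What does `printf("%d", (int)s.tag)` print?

1935

[0]=0x6b [1]=0xc9 [2]=0x8f [3]=0x57 (little-endian) → word 0x578fc96b
type:1 @ bit 0 → (0x578fc96b>>0)&0x1 = 0x1
len:2 @ bit 1 → (0x578fc96b>>1)&0x3 = 0x1
opcode:13 @ bit 3 → (0x578fc96b>>3)&0x1fff = 0x192d
tag:12 @ bit 16 → (0x578fc96b>>16)&0xfff = 0x78f  ←
ver:2 @ bit 28 → (0x578fc96b>>28)&0x3 = 0x1
bank:2 @ bit 30 → (0x578fc96b>>30)&0x3 = 0x1
tag signed 12b, MSB=0: value = 1935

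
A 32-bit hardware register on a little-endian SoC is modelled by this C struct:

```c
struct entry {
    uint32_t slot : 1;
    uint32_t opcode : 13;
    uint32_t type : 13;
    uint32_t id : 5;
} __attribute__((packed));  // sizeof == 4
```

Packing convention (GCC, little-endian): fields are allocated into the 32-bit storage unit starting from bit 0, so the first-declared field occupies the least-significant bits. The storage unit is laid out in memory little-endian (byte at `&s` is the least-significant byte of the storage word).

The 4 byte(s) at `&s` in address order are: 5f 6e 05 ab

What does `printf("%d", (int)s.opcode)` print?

5935

[0]=0x5f [1]=0x6e [2]=0x05 [3]=0xab (little-endian) → word 0xab056e5f
slot:1 @ bit 0 → (0xab056e5f>>0)&0x1 = 0x1
opcode:13 @ bit 1 → (0xab056e5f>>1)&0x1fff = 0x172f  ←
type:13 @ bit 14 → (0xab056e5f>>14)&0x1fff = 0xc15
id:5 @ bit 27 → (0xab056e5f>>27)&0x1f = 0x15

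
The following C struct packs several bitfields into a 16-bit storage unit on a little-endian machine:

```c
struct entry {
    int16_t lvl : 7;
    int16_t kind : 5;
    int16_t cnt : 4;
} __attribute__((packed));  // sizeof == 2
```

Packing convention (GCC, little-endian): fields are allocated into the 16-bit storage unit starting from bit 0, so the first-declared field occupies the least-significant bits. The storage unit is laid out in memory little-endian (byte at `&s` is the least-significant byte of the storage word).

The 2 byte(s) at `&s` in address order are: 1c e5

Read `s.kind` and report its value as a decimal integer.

10

[0]=0x1c [1]=0xe5 (little-endian) → word 0xe51c
lvl:7 @ bit 0 → (0xe51c>>0)&0x7f = 0x1c
kind:5 @ bit 7 → (0xe51c>>7)&0x1f = 0xa  ←
cnt:4 @ bit 12 → (0xe51c>>12)&0xf = 0xe
kind signed 5b, MSB=0: value = 10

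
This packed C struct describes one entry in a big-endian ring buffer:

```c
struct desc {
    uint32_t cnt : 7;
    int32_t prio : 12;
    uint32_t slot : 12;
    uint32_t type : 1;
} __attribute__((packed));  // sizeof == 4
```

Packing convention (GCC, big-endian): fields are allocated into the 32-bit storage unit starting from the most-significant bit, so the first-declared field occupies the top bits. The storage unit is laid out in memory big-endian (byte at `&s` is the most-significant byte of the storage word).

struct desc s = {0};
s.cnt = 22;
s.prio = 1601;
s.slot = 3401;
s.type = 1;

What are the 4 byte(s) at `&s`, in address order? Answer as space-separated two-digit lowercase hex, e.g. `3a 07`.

[25+:7] cnt=22 & 0x7f = 0x16; word=0x2c000000
[13+:12] prio=1601 & 0xfff = 0x641; word=0x2cc82000
[1+:12] slot=3401 & 0xfff = 0xd49; word=0x2cc83a92
[0+:1] type=1 & 0x1 = 0x1; word=0x2cc83a93
word = 0x2cc83a93 → big-endian bytes:
  [0]=0x2c  [1]=0xc8  [2]=0x3a  [3]=0x93

2c c8 3a 93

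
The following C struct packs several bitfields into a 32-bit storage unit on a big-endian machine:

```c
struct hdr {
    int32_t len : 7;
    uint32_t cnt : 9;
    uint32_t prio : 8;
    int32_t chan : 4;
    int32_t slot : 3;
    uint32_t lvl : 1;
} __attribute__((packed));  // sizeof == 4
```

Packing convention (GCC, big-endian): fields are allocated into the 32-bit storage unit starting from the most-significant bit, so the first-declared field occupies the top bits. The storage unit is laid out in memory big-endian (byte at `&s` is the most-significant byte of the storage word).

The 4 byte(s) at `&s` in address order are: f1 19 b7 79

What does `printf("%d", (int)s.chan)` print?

[0]=0xf1 [1]=0x19 [2]=0xb7 [3]=0x79 (big-endian) → word 0xf119b779
len [25+:7] = (word>>25) & 0x7f = 120
cnt [16+:9] = (word>>16) & 0x1ff = 281
prio [8+:8] = (word>>8) & 0xff = 183
chan [4+:4] = (word>>4) & 0xf = 7  ←
slot [1+:3] = (word>>1) & 0x7 = 4
lvl [0+:1] = (word>>0) & 0x1 = 1
chan signed 4b, MSB=0: value = 7

7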